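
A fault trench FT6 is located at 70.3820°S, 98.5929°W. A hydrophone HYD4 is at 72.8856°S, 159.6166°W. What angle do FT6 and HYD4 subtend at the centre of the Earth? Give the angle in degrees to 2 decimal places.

Δφ = -2.5036°,  Δλ = -61.0237°
a = sin²(Δφ/2) + cos φ₁ cos φ₂ sin²(Δλ/2) = 0.025947
c = 2·arcsin(√a) = 0.323568 rad = 18.5391°

18.54°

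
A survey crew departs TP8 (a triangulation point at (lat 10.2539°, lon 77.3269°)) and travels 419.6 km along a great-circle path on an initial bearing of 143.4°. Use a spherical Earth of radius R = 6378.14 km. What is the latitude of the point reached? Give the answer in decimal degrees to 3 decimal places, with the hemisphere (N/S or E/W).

δ = d/R = 419.6/6378.14 = 0.065787 rad
φ₂ = arcsin(sin φ₁ cos δ + cos φ₁ sin δ cos θ)
   = arcsin(0.17801·0.99784 + 0.98403·0.06574·-0.80282) = 7.22068°
λ₂ = λ₁ + atan2(sin θ sin δ cos φ₁, cos δ − sin φ₁ sin φ₂) = 79.59119°

7.221°N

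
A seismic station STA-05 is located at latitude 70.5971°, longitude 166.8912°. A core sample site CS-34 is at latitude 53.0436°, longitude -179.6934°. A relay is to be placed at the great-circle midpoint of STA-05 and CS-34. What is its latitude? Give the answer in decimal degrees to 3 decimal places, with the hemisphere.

61.970°N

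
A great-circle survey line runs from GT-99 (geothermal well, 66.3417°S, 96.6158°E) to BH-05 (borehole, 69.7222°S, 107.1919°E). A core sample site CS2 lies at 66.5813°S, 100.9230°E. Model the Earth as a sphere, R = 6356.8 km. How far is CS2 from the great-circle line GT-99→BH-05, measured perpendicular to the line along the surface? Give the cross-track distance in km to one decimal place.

δ₁₃ = central angle GT-99→CS2 = 0.030306 rad  (haversine)
θ₁₃ = bearing GT-99→CS2 = 99.901°,  θ₁₂ = bearing GT-99→BH-05 = 135.335°
dₓₜ = R·arcsin(sin δ₁₃ · sin(θ₁₃ − θ₁₂)) = 6356.8·arcsin(0.03030·sin(-35.435°)) = -111.681 km
|dₓₜ| = 111.681 km

111.7 km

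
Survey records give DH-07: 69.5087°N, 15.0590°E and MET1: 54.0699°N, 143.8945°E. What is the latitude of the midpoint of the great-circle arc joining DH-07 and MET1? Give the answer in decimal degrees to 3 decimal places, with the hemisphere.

Bx = cos φ₂ cos Δλ = -0.367973,  By = cos φ₂ sin Δλ = 0.457086
φₘ = atan2(sin φ₁ + sin φ₂, √((cos φ₁ + Bx)² + By²)) = 75.32266°
λₘ = λ₁ + atan2(By, cos φ₁ + Bx) = 107.30261°

75.323°N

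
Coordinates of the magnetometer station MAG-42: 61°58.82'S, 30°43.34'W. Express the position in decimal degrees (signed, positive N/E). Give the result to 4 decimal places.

lat: 61.9803° S → -61.9803°
lon: 30.7223° W → -30.7223°

-61.9803°, -30.7223°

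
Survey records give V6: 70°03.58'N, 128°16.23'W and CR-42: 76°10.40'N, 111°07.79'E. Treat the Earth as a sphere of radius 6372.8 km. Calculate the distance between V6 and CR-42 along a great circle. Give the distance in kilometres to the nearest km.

3269 km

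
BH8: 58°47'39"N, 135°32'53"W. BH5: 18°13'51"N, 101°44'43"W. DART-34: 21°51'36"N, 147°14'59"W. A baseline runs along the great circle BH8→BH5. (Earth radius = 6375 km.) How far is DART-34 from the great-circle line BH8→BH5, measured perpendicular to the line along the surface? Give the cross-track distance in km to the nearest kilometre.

BH8: φ = +58.79417°, λ = -135.54806°
BH5: φ = +18.23083°, λ = -101.74528°
DART-34: φ = +21.86000°, λ = -147.24972°
δ₁₃ = central angle BH8→DART-34 = 0.661075 rad  (haversine)
θ₁₃ = bearing BH8→DART-34 = 197.854°,  θ₁₂ = bearing BH8→BH5 = 134.150°
dₓₜ = R·arcsin(sin δ₁₃ · sin(θ₁₃ − θ₁₂)) = 6375·arcsin(0.61397·sin(63.703°)) = 3715.841 km
|dₓₜ| = 3715.841 km

3716 km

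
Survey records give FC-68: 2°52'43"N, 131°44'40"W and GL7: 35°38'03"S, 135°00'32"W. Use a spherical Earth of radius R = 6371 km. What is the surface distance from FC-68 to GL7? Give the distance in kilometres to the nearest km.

FC-68: φ = +2.87861°, λ = -131.74444°
GL7: φ = -35.63417°, λ = -135.00889°
Δφ = -38.5128°,  Δλ = -3.2644°
a = sin²(Δφ/2) + cos φ₁ cos φ₂ sin²(Δλ/2) = 0.109424
c = 2·arcsin(√a) = 0.674287 rad = 38.6338°
d = R·c = 6371 × 0.674287 = 4295.9 km

4296 km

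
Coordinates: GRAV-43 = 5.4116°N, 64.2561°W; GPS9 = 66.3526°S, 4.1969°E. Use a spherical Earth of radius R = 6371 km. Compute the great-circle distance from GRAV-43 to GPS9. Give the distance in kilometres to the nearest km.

9623 km

Δφ = -71.7642°,  Δλ = 68.4530°
a = sin²(Δφ/2) + cos φ₁ cos φ₂ sin²(Δλ/2) = 0.469868
c = 2·arcsin(√a) = 1.510495 rad = 86.5450°
d = R·c = 6371 × 1.510495 = 9623.4 km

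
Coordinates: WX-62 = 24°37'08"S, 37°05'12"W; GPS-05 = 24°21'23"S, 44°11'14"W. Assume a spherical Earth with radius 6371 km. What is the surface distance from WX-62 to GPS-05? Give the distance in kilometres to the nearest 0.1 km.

WX-62: φ = -24.61889°, λ = -37.08667°
GPS-05: φ = -24.35639°, λ = -44.18722°
Δφ = 0.2625°,  Δλ = -7.1006°
a = sin²(Δφ/2) + cos φ₁ cos φ₂ sin²(Δλ/2) = 0.003181
c = 2·arcsin(√a) = 0.112861 rad = 6.4665°
d = R·c = 6371 × 0.112861 = 719.0 km

719.0 km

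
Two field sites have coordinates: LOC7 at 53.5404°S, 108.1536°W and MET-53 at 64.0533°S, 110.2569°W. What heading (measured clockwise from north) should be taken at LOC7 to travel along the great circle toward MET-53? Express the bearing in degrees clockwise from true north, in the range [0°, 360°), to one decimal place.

Δλ = -2.1033°
y = sin Δλ · cos φ₂ = -0.016058
x = cos φ₁ sin φ₂ − sin φ₁ cos φ₂ cos Δλ = -0.182694
θ = atan2(y, x) = -174.9768° → 185.0232° (mod 360°)

185.0°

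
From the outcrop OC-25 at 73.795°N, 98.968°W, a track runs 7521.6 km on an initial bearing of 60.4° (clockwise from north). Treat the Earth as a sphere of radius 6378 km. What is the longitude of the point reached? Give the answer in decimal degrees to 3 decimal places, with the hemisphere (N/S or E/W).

δ = d/R = 7521.6/6378 = 1.179304 rad
φ₂ = arcsin(sin φ₁ cos δ + cos φ₁ sin δ cos θ)
   = arcsin(0.96027·0.38157 + 0.27907·0.92434·0.49394) = 29.59235°
λ₂ = λ₁ + atan2(sin θ sin δ cos φ₁, cos δ − sin φ₁ sin φ₂) = 13.47339°

13.473°E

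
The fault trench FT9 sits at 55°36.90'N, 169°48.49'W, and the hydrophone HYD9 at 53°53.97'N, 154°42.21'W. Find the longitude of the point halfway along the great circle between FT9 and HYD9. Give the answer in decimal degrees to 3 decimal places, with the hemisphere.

162.095°W

FT9: φ = +55.61500°, λ = -169.80817°
HYD9: φ = +53.89950°, λ = -154.70350°
Bx = cos φ₂ cos Δλ = 0.568847,  By = cos φ₂ sin Δλ = 0.153536
φₘ = atan2(sin φ₁ + sin φ₂, √((cos φ₁ + Bx)² + By²)) = 54.99206°
λₘ = λ₁ + atan2(By, cos φ₁ + Bx) = -162.09487°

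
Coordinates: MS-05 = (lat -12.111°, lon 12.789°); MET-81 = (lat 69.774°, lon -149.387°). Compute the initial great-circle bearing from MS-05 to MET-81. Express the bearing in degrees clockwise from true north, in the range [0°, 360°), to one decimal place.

352.9°

Δλ = -162.1760°
y = sin Δλ · cos φ₂ = -0.105824
x = cos φ₁ sin φ₂ − sin φ₁ cos φ₂ cos Δλ = 0.848398
θ = atan2(y, x) = -7.1100° → 352.8900° (mod 360°)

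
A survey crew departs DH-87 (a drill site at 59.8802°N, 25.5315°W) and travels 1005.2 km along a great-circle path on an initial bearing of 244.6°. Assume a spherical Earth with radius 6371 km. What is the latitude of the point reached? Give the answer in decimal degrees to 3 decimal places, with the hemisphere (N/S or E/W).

δ = d/R = 1005.2/6371 = 0.157777 rad
φ₂ = arcsin(sin φ₁ cos δ + cos φ₁ sin δ cos θ)
   = arcsin(0.86498·0.98758 + 0.50181·0.15712·-0.42894) = 55.12628°
λ₂ = λ₁ + atan2(sin θ sin δ cos φ₁, cos δ − sin φ₁ sin φ₂) = -39.90481°

55.126°N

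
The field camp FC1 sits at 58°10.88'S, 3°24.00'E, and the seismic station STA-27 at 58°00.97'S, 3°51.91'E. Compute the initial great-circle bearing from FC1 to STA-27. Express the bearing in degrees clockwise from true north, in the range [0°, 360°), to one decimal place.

56.3°

FC1: φ = -58.18133°, λ = +3.40000°
STA-27: φ = -58.01617°, λ = +3.86517°
Δλ = 0.4652°
y = sin Δλ · cos φ₂ = 0.004300
x = cos φ₁ sin φ₂ − sin φ₁ cos φ₂ cos Δλ = 0.002868
θ = atan2(y, x) = 56.3005° → 56.3005° (mod 360°)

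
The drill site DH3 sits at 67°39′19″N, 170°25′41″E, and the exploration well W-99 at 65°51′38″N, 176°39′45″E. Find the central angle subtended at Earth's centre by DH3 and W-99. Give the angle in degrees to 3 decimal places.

3.043°

DH3: φ = +67.65528°, λ = +170.42806°
W-99: φ = +65.86056°, λ = +176.66250°
Δφ = -1.7947°,  Δλ = 6.2344°
a = sin²(Δφ/2) + cos φ₁ cos φ₂ sin²(Δλ/2) = 0.000705
c = 2·arcsin(√a) = 0.053111 rad = 3.0430°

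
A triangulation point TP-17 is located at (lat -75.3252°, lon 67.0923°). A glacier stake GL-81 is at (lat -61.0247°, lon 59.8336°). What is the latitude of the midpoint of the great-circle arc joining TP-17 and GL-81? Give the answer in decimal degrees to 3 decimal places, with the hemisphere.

Bx = cos φ₂ cos Δλ = 0.480550,  By = cos φ₂ sin Δλ = -0.061208
φₘ = atan2(sin φ₁ + sin φ₂, √((cos φ₁ + Bx)² + By²)) = -68.21072°
λₘ = λ₁ + atan2(By, cos φ₁ + Bx) = 62.32471°

68.211°S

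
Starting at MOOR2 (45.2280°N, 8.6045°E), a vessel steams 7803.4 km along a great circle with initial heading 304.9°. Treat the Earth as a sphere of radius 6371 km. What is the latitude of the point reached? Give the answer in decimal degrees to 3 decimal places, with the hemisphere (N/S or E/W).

δ = d/R = 7803.4/6371 = 1.224831 rad
φ₂ = arcsin(sin φ₁ cos δ + cos φ₁ sin δ cos θ)
   = arcsin(0.70992·0.33910 + 0.70429·0.94075·0.57215) = 38.30263°
λ₂ = λ₁ + atan2(sin θ sin δ cos φ₁, cos δ − sin φ₁ sin φ₂) = -91.91573°

38.303°N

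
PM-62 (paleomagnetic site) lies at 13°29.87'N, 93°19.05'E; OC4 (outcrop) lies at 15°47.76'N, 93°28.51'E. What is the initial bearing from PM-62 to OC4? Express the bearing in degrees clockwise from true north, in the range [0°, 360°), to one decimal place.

PM-62: φ = +13.49783°, λ = +93.31750°
OC4: φ = +15.79600°, λ = +93.47517°
Δλ = 0.1577°
y = sin Δλ · cos φ₂ = 0.002648
x = cos φ₁ sin φ₂ − sin φ₁ cos φ₂ cos Δλ = 0.040101
θ = atan2(y, x) = 3.7778° → 3.7778° (mod 360°)

3.8°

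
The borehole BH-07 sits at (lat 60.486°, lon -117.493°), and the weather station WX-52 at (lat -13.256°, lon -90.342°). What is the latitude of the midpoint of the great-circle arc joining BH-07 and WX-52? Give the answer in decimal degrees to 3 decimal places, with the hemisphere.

24.150°N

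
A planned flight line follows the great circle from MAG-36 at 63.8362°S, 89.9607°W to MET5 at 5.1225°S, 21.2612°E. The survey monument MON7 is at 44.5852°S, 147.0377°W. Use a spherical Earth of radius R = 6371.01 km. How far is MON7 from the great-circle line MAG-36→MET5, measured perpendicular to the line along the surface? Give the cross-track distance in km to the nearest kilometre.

1168 km

δ₁₃ = central angle MAG-36→MON7 = 0.642287 rad  (haversine)
θ₁₃ = bearing MAG-36→MON7 = 273.628°,  θ₁₂ = bearing MAG-36→MET5 = 111.352°
dₓₜ = R·arcsin(sin δ₁₃ · sin(θ₁₃ − θ₁₂)) = 6371.01·arcsin(0.59903·sin(162.276°)) = 1168.381 km
|dₓₜ| = 1168.381 km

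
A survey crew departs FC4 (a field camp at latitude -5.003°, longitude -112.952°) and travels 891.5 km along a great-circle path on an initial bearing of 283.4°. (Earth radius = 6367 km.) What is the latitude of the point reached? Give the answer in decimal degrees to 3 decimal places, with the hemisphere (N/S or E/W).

δ = d/R = 891.5/6367 = 0.140019 rad
φ₂ = arcsin(sin φ₁ cos δ + cos φ₁ sin δ cos θ)
   = arcsin(-0.08721·0.99021 + 0.99619·0.13956·0.23175) = -3.10320°
λ₂ = λ₁ + atan2(sin θ sin δ cos φ₁, cos δ − sin φ₁ sin φ₂) = -120.76623°

3.103°S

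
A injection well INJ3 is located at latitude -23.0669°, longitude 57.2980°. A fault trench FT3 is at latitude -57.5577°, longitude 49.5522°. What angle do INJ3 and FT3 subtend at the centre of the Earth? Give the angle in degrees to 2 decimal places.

34.94°

Δφ = -34.4908°,  Δλ = -7.7458°
a = sin²(Δφ/2) + cos φ₁ cos φ₂ sin²(Δλ/2) = 0.090143
c = 2·arcsin(√a) = 0.609885 rad = 34.9438°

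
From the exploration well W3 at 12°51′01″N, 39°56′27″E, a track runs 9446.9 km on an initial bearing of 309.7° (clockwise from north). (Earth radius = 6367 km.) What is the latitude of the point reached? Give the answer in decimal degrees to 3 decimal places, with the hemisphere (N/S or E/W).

39.773°N

W3: φ = +12.85028°, λ = +39.94083°
δ = d/R = 9446.9/6367 = 1.483729 rad
φ₂ = arcsin(sin φ₁ cos δ + cos φ₁ sin δ cos θ)
   = arcsin(0.22240·0.08696 + 0.97495·0.99621·0.63877) = 39.77320°
λ₂ = λ₁ + atan2(sin θ sin δ cos φ₁, cos δ − sin φ₁ sin φ₂) = -54.29332°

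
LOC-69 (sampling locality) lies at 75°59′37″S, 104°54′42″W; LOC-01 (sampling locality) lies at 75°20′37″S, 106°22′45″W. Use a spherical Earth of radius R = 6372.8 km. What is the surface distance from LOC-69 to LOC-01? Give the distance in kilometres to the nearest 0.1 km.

82.8 km

LOC-69: φ = -75.99361°, λ = -104.91167°
LOC-01: φ = -75.34361°, λ = -106.37917°
Δφ = 0.6500°,  Δλ = -1.4675°
a = sin²(Δφ/2) + cos φ₁ cos φ₂ sin²(Δλ/2) = 0.000042
c = 2·arcsin(√a) = 0.012995 rad = 0.7446°
d = R·c = 6372.8 × 0.012995 = 82.8 km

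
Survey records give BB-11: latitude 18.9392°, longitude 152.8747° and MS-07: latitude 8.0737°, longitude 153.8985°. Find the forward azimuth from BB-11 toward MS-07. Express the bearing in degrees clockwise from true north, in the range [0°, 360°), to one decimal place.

Δλ = 1.0238°
y = sin Δλ · cos φ₂ = 0.017691
x = cos φ₁ sin φ₂ − sin φ₁ cos φ₂ cos Δλ = -0.188453
θ = atan2(y, x) = 174.6372° → 174.6372° (mod 360°)

174.6°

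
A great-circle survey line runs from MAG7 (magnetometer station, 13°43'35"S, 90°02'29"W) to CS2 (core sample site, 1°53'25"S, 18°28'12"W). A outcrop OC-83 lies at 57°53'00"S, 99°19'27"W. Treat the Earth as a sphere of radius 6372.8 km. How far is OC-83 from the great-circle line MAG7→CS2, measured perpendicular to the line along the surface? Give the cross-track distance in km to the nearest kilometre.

4885 km

MAG7: φ = -13.72639°, λ = -90.04139°
CS2: φ = -1.89028°, λ = -18.47000°
OC-83: φ = -57.88333°, λ = -99.32417°
δ₁₃ = central angle MAG7→OC-83 = 0.780345 rad  (haversine)
θ₁₃ = bearing MAG7→OC-83 = 187.002°,  θ₁₂ = bearing MAG7→CS2 = 87.408°
dₓₜ = R·arcsin(sin δ₁₃ · sin(θ₁₃ − θ₁₂)) = 6372.8·arcsin(0.70352·sin(99.594°)) = 4885.344 km
|dₓₜ| = 4885.344 km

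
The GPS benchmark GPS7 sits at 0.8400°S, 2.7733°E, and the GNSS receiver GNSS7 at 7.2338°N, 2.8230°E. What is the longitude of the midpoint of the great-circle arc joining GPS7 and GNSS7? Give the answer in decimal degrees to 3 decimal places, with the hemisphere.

Bx = cos φ₂ cos Δλ = 0.992040,  By = cos φ₂ sin Δλ = 0.000861
φₘ = atan2(sin φ₁ + sin φ₂, √((cos φ₁ + Bx)² + By²)) = 3.19690°
λₘ = λ₁ + atan2(By, cos φ₁ + Bx) = 2.79805°

2.798°E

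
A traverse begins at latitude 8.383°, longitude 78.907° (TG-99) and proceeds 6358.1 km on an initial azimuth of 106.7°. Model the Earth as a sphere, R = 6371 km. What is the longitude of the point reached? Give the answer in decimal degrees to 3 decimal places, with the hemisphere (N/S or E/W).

133.536°E

δ = d/R = 6358.1/6371 = 0.997975 rad
φ₂ = arcsin(sin φ₁ cos δ + cos φ₁ sin δ cos θ)
   = arcsin(0.14579·0.54201 + 0.98932·0.84038·-0.28736) = -9.20062°
λ₂ = λ₁ + atan2(sin θ sin δ cos φ₁, cos δ − sin φ₁ sin φ₂) = 133.53602°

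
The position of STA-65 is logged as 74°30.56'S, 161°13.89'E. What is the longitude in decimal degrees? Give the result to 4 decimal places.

161° + 13.89′/60 = 161 + 0.23150 = 161.2315°

161.2315°E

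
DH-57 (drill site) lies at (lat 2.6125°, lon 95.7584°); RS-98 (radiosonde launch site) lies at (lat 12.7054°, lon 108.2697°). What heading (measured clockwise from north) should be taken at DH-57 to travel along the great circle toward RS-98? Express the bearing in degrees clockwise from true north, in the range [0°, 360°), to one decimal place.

Δλ = 12.5113°
y = sin Δλ · cos φ₂ = 0.211328
x = cos φ₁ sin φ₂ − sin φ₁ cos φ₂ cos Δλ = 0.176301
θ = atan2(y, x) = 50.1634° → 50.1634° (mod 360°)

50.2°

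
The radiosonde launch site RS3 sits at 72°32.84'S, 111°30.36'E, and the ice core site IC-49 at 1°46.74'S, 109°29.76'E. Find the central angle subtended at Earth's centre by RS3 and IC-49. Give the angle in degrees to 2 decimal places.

RS3: φ = -72.54733°, λ = +111.50600°
IC-49: φ = -1.77900°, λ = +109.49600°
Δφ = 70.7683°,  Δλ = -2.0100°
a = sin²(Δφ/2) + cos φ₁ cos φ₂ sin²(Δλ/2) = 0.335398
c = 2·arcsin(√a) = 1.235336 rad = 70.7795°

70.78°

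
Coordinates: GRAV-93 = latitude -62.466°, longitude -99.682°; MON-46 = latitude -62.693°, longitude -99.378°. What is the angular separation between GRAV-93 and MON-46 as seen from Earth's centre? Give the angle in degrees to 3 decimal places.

0.267°

Δφ = -0.2270°,  Δλ = 0.3040°
a = sin²(Δφ/2) + cos φ₁ cos φ₂ sin²(Δλ/2) = 0.000005
c = 2·arcsin(√a) = 0.004655 rad = 0.2667°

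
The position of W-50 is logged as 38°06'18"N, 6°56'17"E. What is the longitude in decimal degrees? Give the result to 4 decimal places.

6° + 56′/60 + 17″/3600 = 6 + 0.93333 + 0.00472 = 6.9381°

6.9381°E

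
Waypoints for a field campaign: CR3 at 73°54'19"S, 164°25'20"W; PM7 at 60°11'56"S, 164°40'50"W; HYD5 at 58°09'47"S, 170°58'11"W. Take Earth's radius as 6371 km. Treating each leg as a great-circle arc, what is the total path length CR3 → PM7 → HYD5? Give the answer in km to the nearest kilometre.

CR3: φ = -73.90528°, λ = -164.42222°
PM7: φ = -60.19889°, λ = -164.68056°
HYD5: φ = -58.16306°, λ = -170.96972°
CR3→PM7: c = 0.239228 rad, d = 1524.12 km
PM7→HYD5: c = 0.066480 rad, d = 423.54 km
Total = 1524.12 + 423.54 = 1947.66 km

1948 km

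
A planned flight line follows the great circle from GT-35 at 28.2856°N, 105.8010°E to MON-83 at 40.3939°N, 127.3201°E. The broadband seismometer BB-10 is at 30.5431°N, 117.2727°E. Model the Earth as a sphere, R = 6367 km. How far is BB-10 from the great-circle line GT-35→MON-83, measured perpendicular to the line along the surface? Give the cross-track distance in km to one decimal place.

470.6 km

δ₁₃ = central angle GT-35→BB-10 = 0.178714 rad  (haversine)
θ₁₃ = bearing GT-35→BB-10 = 74.487°,  θ₁₂ = bearing GT-35→MON-83 = 49.940°
dₓₜ = R·arcsin(sin δ₁₃ · sin(θ₁₃ − θ₁₂)) = 6367·arcsin(0.17776·sin(24.547°)) = 470.640 km
|dₓₜ| = 470.640 km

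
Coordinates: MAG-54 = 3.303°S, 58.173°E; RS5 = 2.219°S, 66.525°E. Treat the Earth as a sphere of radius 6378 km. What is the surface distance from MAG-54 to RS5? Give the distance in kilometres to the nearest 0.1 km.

Δφ = 1.0840°,  Δλ = 8.3520°
a = sin²(Δφ/2) + cos φ₁ cos φ₂ sin²(Δλ/2) = 0.005380
c = 2·arcsin(√a) = 0.146822 rad = 8.4123°
d = R·c = 6378 × 0.146822 = 936.4 km

936.4 km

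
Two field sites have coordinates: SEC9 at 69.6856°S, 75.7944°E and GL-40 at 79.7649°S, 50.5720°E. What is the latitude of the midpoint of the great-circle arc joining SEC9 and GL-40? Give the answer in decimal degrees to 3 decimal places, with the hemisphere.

75.040°S

Bx = cos φ₂ cos Δλ = 0.160747,  By = cos φ₂ sin Δλ = -0.075719
φₘ = atan2(sin φ₁ + sin φ₂, √((cos φ₁ + Bx)² + By²)) = -75.03999°
λₘ = λ₁ + atan2(By, cos φ₁ + Bx) = 67.31540°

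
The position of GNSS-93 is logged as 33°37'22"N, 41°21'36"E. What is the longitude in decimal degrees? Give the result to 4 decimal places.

41.3600°E

41° + 21′/60 + 36″/3600 = 41 + 0.35000 + 0.01000 = 41.3600°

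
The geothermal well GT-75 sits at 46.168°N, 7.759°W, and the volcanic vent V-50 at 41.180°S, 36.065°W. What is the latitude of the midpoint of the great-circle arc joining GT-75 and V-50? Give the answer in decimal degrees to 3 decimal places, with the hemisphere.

Bx = cos φ₂ cos Δλ = 0.662649,  By = cos φ₂ sin Δλ = -0.356889
φₘ = atan2(sin φ₁ + sin φ₂, √((cos φ₁ + Bx)² + By²)) = 2.57183°
λₘ = λ₁ + atan2(By, cos φ₁ + Bx) = -22.51280°

2.572°N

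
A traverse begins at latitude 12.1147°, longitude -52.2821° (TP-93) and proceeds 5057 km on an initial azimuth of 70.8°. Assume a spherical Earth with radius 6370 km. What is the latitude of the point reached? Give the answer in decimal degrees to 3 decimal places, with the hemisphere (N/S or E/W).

δ = d/R = 5057/6370 = 0.793878 rad
φ₂ = arcsin(sin φ₁ cos δ + cos φ₁ sin δ cos θ)
   = arcsin(0.20987·0.70109 + 0.97773·0.71308·0.32887) = 22.11217°
λ₂ = λ₁ + atan2(sin θ sin δ cos φ₁, cos δ − sin φ₁ sin φ₂) = -5.65698°

22.112°N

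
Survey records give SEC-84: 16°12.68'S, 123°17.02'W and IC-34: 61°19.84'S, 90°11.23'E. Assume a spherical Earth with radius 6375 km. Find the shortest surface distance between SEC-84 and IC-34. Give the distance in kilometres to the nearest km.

10905 km

SEC-84: φ = -16.21133°, λ = -123.28367°
IC-34: φ = -61.33067°, λ = +90.18717°
Δφ = -45.1193°,  Δλ = -146.5292°
a = sin²(Δφ/2) + cos φ₁ cos φ₂ sin²(Δλ/2) = 0.569664
c = 2·arcsin(√a) = 1.710579 rad = 98.0090°
d = R·c = 6375 × 1.710579 = 10904.9 km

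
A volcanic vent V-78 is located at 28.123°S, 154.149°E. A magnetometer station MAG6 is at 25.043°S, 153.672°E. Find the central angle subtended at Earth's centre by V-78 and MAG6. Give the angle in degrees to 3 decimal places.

3.109°

Δφ = 3.0800°,  Δλ = -0.4770°
a = sin²(Δφ/2) + cos φ₁ cos φ₂ sin²(Δλ/2) = 0.000736
c = 2·arcsin(√a) = 0.054269 rad = 3.1094°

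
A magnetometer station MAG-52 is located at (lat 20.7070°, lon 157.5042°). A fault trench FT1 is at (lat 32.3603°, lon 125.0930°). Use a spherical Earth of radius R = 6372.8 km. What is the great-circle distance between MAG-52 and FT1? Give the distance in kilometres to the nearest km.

3459 km

Δφ = 11.6533°,  Δλ = -32.4112°
a = sin²(Δφ/2) + cos φ₁ cos φ₂ sin²(Δλ/2) = 0.071848
c = 2·arcsin(√a) = 0.542727 rad = 31.0960°
d = R·c = 6372.8 × 0.542727 = 3458.7 km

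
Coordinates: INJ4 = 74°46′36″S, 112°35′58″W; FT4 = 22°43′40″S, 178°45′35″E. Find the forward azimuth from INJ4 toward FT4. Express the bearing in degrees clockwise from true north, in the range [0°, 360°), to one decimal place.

284.5°

INJ4: φ = -74.77667°, λ = -112.59944°
FT4: φ = -22.72778°, λ = +178.75972°
Δλ = -68.6408°
y = sin Δλ · cos φ₂ = -0.859000
x = cos φ₁ sin φ₂ − sin φ₁ cos φ₂ cos Δλ = 0.222695
θ = atan2(y, x) = -75.4661° → 284.5339° (mod 360°)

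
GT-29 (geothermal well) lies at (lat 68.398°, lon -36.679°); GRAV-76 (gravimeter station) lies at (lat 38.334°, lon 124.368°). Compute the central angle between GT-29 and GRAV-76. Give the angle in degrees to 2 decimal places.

72.33°

Δφ = -30.0640°,  Δλ = 161.0470°
a = sin²(Δφ/2) + cos φ₁ cos φ₂ sin²(Δλ/2) = 0.348224
c = 2·arcsin(√a) = 1.262378 rad = 72.3289°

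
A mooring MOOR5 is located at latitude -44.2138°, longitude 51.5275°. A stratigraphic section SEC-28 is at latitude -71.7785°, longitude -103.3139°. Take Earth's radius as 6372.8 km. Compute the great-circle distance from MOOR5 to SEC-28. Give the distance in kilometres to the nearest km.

Δφ = -27.5647°,  Δλ = -154.8414°
a = sin²(Δφ/2) + cos φ₁ cos φ₂ sin²(Δλ/2) = 0.270244
c = 2·arcsin(√a) = 1.093351 rad = 62.6444°
d = R·c = 6372.8 × 1.093351 = 6967.7 km

6968 km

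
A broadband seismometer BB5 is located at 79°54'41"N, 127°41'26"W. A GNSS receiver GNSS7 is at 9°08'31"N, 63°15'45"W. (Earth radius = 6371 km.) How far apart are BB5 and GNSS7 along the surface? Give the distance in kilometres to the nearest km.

8522 km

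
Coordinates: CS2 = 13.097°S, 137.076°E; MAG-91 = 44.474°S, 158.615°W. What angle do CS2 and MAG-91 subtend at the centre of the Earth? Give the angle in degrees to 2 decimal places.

62.61°

Δφ = -31.3770°,  Δλ = 64.3090°
a = sin²(Δφ/2) + cos φ₁ cos φ₂ sin²(Δλ/2) = 0.269975
c = 2·arcsin(√a) = 1.092744 rad = 62.6096°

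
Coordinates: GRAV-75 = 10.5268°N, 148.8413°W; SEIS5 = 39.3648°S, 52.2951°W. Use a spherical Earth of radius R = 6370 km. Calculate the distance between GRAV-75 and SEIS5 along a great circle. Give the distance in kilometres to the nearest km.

11305 km

Δφ = -49.8916°,  Δλ = 96.5462°
a = sin²(Δφ/2) + cos φ₁ cos φ₂ sin²(Δλ/2) = 0.601266
c = 2·arcsin(√a) = 1.774739 rad = 101.6850°
d = R·c = 6370 × 1.774739 = 11305.1 km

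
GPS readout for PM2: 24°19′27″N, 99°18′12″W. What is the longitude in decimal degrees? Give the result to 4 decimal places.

99.3033°W

99° + 18′/60 + 12″/3600 = 99 + 0.30000 + 0.00333 = 99.3033°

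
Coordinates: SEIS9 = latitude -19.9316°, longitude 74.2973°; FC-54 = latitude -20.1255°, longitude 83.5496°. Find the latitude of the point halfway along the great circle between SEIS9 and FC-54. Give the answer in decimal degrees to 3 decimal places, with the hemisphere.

20.089°S

Bx = cos φ₂ cos Δλ = 0.926726,  By = cos φ₂ sin Δλ = 0.150965
φₘ = atan2(sin φ₁ + sin φ₂, √((cos φ₁ + Bx)² + By²)) = -20.08879°
λₘ = λ₁ + atan2(By, cos φ₁ + Bx) = 78.92059°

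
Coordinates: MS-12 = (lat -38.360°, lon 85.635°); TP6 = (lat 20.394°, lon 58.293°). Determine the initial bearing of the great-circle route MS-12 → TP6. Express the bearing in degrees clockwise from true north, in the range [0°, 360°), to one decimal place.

331.4°

Δλ = -27.3420°
y = sin Δλ · cos φ₂ = -0.430511
x = cos φ₁ sin φ₂ − sin φ₁ cos φ₂ cos Δλ = 0.789961
θ = atan2(y, x) = -28.5894° → 331.4106° (mod 360°)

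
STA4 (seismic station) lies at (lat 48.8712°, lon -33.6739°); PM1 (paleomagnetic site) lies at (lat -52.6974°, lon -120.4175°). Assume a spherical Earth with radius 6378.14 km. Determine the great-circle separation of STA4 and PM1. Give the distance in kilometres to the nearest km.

Δφ = -101.5686°,  Δλ = -86.7436°
a = sin²(Δφ/2) + cos φ₁ cos φ₂ sin²(Δλ/2) = 0.788257
c = 2·arcsin(√a) = 2.185251 rad = 125.2057°
d = R·c = 6378.14 × 2.185251 = 13937.8 km

13938 km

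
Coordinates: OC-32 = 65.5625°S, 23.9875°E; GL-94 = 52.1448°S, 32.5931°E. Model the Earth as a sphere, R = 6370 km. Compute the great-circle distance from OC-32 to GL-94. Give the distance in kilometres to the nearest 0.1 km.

Δφ = 13.4177°,  Δλ = 8.6056°
a = sin²(Δφ/2) + cos φ₁ cos φ₂ sin²(Δλ/2) = 0.015077
c = 2·arcsin(√a) = 0.246198 rad = 14.1061°
d = R·c = 6370 × 0.246198 = 1568.3 km

1568.3 km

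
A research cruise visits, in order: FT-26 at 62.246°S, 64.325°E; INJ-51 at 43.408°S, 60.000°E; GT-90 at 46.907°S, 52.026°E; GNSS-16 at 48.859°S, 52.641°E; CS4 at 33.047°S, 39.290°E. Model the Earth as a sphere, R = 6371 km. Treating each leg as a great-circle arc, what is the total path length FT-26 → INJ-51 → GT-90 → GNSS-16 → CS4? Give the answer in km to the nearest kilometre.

FT-26→INJ-51: c = 0.331756 rad, d = 2113.62 km
INJ-51→GT-90: c = 0.115502 rad, d = 735.87 km
GT-90→GNSS-16: c = 0.034821 rad, d = 221.84 km
GNSS-16→CS4: c = 0.326232 rad, d = 2078.43 km
Total = 2113.62 + 735.87 + 221.84 + 2078.43 = 5149.75 km

5150 km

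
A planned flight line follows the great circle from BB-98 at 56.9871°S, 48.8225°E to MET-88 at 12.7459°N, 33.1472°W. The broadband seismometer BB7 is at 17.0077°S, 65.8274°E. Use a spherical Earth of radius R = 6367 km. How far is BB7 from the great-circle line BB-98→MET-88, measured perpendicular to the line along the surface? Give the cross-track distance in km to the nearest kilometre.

4558 km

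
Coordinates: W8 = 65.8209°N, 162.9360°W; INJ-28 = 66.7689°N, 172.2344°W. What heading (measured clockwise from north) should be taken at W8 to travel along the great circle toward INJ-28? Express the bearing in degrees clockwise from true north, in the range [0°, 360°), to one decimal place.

Δλ = -9.2984°
y = sin Δλ · cos φ₂ = -0.063732
x = cos φ₁ sin φ₂ − sin φ₁ cos φ₂ cos Δλ = 0.021273
θ = atan2(y, x) = -71.5416° → 288.4584° (mod 360°)

288.5°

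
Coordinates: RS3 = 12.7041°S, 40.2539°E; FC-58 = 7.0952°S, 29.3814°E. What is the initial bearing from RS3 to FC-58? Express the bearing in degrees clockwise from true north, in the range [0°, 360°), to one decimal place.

296.6°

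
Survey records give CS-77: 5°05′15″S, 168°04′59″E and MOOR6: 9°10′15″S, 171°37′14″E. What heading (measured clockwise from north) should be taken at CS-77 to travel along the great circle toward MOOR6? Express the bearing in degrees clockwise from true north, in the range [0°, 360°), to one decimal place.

139.5°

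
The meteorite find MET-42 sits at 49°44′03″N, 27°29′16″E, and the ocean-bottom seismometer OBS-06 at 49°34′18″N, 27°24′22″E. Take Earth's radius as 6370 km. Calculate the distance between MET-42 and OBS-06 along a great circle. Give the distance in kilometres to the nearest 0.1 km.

MET-42: φ = +49.73417°, λ = +27.48778°
OBS-06: φ = +49.57167°, λ = +27.40611°
Δφ = -0.1625°,  Δλ = -0.0817°
a = sin²(Δφ/2) + cos φ₁ cos φ₂ sin²(Δλ/2) = 0.000002
c = 2·arcsin(√a) = 0.002983 rad = 0.1709°
d = R·c = 6370 × 0.002983 = 19.0 km

19.0 km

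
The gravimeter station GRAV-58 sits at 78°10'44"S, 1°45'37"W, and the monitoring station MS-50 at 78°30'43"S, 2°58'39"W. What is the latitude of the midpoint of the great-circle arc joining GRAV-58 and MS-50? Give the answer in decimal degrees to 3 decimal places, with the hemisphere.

GRAV-58: φ = -78.17889°, λ = -1.76028°
MS-50: φ = -78.51194°, λ = -2.97750°
Bx = cos φ₂ cos Δλ = 0.199119,  By = cos φ₂ sin Δλ = -0.004231
φₘ = atan2(sin φ₁ + sin φ₂, √((cos φ₁ + Bx)² + By²)) = -78.34606°
λₘ = λ₁ + atan2(By, cos φ₁ + Bx) = -2.36031°

78.346°S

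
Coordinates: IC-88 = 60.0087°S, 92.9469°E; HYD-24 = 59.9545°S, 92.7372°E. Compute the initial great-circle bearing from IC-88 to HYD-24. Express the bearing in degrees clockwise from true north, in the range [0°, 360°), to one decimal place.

297.2°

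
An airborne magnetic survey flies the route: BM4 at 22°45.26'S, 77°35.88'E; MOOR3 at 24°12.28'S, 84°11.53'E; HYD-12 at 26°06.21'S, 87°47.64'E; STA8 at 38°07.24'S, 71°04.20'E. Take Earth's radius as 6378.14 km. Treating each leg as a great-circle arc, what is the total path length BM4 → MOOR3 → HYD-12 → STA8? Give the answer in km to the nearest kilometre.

3174 km

BM4: φ = -22.75433°, λ = +77.59800°
MOOR3: φ = -24.20467°, λ = +84.19217°
HYD-12: φ = -26.10350°, λ = +87.79400°
STA8: φ = -38.12067°, λ = +71.07000°
BM4→MOOR3: c = 0.108540 rad, d = 692.28 km
MOOR3→HYD-12: c = 0.065845 rad, d = 419.97 km
HYD-12→STA8: c = 0.323266 rad, d = 2061.83 km
Total = 692.28 + 419.97 + 2061.83 = 3174.08 km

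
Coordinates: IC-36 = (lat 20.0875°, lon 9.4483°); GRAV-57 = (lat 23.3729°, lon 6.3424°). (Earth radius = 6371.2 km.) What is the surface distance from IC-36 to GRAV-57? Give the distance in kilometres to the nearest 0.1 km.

486.2 km

Δφ = 3.2854°,  Δλ = -3.1059°
a = sin²(Δφ/2) + cos φ₁ cos φ₂ sin²(Δλ/2) = 0.001455
c = 2·arcsin(√a) = 0.076306 rad = 4.3720°
d = R·c = 6371.2 × 0.076306 = 486.2 km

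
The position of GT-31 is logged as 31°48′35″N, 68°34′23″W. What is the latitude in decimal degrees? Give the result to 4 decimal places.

31.8097°N

31° + 48′/60 + 35″/3600 = 31 + 0.80000 + 0.00972 = 31.8097°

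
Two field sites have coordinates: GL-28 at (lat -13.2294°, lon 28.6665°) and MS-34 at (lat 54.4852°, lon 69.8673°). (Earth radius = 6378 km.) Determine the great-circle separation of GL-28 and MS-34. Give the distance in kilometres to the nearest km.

Δφ = 67.7146°,  Δλ = 41.2008°
a = sin²(Δφ/2) + cos φ₁ cos φ₂ sin²(Δλ/2) = 0.380397
c = 2·arcsin(√a) = 1.329248 rad = 76.1603°
d = R·c = 6378 × 1.329248 = 8477.9 km

8478 km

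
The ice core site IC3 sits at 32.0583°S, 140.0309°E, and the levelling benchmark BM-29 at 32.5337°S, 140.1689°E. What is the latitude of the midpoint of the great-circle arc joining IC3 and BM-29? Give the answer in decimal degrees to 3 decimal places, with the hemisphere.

Bx = cos φ₂ cos Δλ = 0.843073,  By = cos φ₂ sin Δλ = 0.002031
φₘ = atan2(sin φ₁ + sin φ₂, √((cos φ₁ + Bx)² + By²)) = -32.29602°
λₘ = λ₁ + atan2(By, cos φ₁ + Bx) = 140.09972°

32.296°S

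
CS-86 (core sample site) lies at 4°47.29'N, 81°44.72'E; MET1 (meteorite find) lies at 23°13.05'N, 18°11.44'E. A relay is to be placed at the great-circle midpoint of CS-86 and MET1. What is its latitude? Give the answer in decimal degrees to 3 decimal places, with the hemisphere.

CS-86: φ = +4.78817°, λ = +81.74533°
MET1: φ = +23.21750°, λ = +18.19067°
Bx = cos φ₂ cos Δλ = 0.409278,  By = cos φ₂ sin Δλ = -0.822849
φₘ = atan2(sin φ₁ + sin φ₂, √((cos φ₁ + Bx)² + By²)) = 16.34440°
λₘ = λ₁ + atan2(By, cos φ₁ + Bx) = 51.40364°

16.344°N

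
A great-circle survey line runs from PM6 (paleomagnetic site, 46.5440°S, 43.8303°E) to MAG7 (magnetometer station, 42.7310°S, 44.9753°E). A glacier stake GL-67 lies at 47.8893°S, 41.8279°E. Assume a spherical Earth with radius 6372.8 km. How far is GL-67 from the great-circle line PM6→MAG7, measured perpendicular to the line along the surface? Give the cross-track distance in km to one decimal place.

113.1 km

δ₁₃ = central angle PM6→GL-67 = 0.033386 rad  (haversine)
θ₁₃ = bearing PM6→GL-67 = 224.582°,  θ₁₂ = bearing PM6→MAG7 = 12.466°
dₓₜ = R·arcsin(sin δ₁₃ · sin(θ₁₃ − θ₁₂)) = 6372.8·arcsin(0.03338·sin(212.115°)) = -113.097 km
|dₓₜ| = 113.097 km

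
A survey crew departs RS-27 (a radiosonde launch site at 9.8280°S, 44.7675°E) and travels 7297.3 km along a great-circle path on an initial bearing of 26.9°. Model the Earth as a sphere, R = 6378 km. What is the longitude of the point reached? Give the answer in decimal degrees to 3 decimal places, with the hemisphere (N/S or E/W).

81.780°E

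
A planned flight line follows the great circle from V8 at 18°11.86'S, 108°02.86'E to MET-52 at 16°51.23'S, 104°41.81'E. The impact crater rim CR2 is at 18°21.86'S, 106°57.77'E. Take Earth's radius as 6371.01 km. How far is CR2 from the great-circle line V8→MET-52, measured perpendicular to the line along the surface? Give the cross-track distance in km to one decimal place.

V8: φ = -18.19767°, λ = +108.04767°
MET-52: φ = -16.85383°, λ = +104.69683°
CR2: φ = -18.36433°, λ = +106.96283°
δ₁₃ = central angle V8→CR2 = 0.018212 rad  (haversine)
θ₁₃ = bearing V8→CR2 = 260.639°,  θ₁₂ = bearing V8→MET-52 = 292.299°
dₓₜ = R·arcsin(sin δ₁₃ · sin(θ₁₃ − θ₁₂)) = 6371.01·arcsin(0.01821·sin(-31.660°)) = -60.898 km
|dₓₜ| = 60.898 km

60.9 km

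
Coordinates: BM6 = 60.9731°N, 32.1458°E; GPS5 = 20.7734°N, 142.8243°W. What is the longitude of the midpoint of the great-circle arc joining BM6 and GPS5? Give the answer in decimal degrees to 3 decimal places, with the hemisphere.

137.443°W

Bx = cos φ₂ cos Δλ = -0.931390,  By = cos φ₂ sin Δλ = -0.081976
φₘ = atan2(sin φ₁ + sin φ₂, √((cos φ₁ + Bx)² + By²)) = 69.74130°
λₘ = λ₁ + atan2(By, cos φ₁ + Bx) = -137.44322°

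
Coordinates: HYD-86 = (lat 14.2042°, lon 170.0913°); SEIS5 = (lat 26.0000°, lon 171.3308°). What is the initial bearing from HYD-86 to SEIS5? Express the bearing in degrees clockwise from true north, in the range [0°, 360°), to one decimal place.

5.4°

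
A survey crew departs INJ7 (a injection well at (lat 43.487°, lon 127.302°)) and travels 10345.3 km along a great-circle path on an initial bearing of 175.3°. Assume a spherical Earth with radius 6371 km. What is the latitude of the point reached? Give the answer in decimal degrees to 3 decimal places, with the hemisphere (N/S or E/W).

49.336°S

δ = d/R = 10345.3/6371 = 1.623811 rad
φ₂ = arcsin(sin φ₁ cos δ + cos φ₁ sin δ cos θ)
   = arcsin(0.68819·-0.05299 + 0.72553·0.99860·-0.99664) = -49.33584°
λ₂ = λ₁ + atan2(sin θ sin δ cos φ₁, cos δ − sin φ₁ sin φ₂) = 134.51558°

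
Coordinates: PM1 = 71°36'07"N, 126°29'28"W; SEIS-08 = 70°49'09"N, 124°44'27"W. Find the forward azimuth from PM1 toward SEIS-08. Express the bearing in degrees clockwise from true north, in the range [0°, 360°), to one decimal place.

143.4°

PM1: φ = +71.60194°, λ = -126.49111°
SEIS-08: φ = +70.81917°, λ = -124.74083°
Δλ = 1.7503°
y = sin Δλ · cos φ₂ = 0.010035
x = cos φ₁ sin φ₂ − sin φ₁ cos φ₂ cos Δλ = -0.013516
θ = atan2(y, x) = 143.4081° → 143.4081° (mod 360°)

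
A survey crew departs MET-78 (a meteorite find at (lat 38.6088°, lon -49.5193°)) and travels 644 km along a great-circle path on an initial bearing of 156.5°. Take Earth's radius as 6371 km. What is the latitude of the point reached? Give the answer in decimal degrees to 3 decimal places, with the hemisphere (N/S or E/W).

δ = d/R = 644/6371 = 0.101083 rad
φ₂ = arcsin(sin φ₁ cos δ + cos φ₁ sin δ cos θ)
   = arcsin(0.62400·0.99490 + 0.78142·0.10091·-0.91706) = 33.26418°
λ₂ = λ₁ + atan2(sin θ sin δ cos φ₁, cos δ − sin φ₁ sin φ₂) = -46.76098°

33.264°N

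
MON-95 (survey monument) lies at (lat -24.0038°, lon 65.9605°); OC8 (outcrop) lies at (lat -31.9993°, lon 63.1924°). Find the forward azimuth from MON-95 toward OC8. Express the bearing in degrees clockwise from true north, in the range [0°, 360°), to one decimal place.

196.4°

Δλ = -2.7681°
y = sin Δλ · cos φ₂ = -0.040956
x = cos φ₁ sin φ₂ − sin φ₁ cos φ₂ cos Δλ = -0.139498
θ = atan2(y, x) = -163.6381° → 196.3619° (mod 360°)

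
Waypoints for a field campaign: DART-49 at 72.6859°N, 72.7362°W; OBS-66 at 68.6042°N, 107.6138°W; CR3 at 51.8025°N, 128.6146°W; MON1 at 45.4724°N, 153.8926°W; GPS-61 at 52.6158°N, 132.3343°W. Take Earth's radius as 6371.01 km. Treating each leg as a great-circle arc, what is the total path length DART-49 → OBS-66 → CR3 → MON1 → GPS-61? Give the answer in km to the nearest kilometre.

7240 km

DART-49→OBS-66: c = 0.210332 rad, d = 1340.03 km
OBS-66→CR3: c = 0.341282 rad, d = 2174.31 km
CR3→MON1: c = 0.309845 rad, d = 1974.02 km
MON1→GPS-61: c = 0.274898 rad, d = 1751.38 km
Total = 1340.03 + 2174.31 + 1974.02 + 1751.38 = 7239.74 km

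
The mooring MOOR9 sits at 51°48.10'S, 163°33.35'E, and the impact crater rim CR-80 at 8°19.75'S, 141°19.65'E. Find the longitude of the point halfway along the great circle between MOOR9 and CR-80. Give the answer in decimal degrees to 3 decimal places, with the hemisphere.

MOOR9: φ = -51.80167°, λ = +163.55583°
CR-80: φ = -8.32917°, λ = +141.32750°
Bx = cos φ₂ cos Δλ = 0.915920,  By = cos φ₂ sin Δλ = -0.374308
φₘ = atan2(sin φ₁ + sin φ₂, √((cos φ₁ + Bx)² + By²)) = -30.51223°
λₘ = λ₁ + atan2(By, cos φ₁ + Bx) = 149.84579°

149.846°E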